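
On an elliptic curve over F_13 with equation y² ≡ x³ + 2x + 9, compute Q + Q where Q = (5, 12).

(0, 10)

tangent at (5, 12): λ = (3·5² + 2)/(2·12) ≡ 12/11. 11⁻¹ ≡ 6 (mod 13), so λ ≡ 12·6 ≡ 7.
  x = λ² - 5 - 5 = 49 - 10 ≡ 0; y = λ·(5 - 0) - 12 ≡ 10. → (0, 10)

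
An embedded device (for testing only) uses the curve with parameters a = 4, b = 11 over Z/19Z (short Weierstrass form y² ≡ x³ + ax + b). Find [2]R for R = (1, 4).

(5, 2)

tangent at (1, 4): λ = (3·1² + 4)/(2·4) ≡ 7/8. 8⁻¹ ≡ 12 (mod 19), so λ ≡ 7·12 ≡ 8.
  x = λ² - 1 - 1 = 64 - 2 ≡ 5; y = λ·(1 - 5) - 4 ≡ 2. → (5, 2)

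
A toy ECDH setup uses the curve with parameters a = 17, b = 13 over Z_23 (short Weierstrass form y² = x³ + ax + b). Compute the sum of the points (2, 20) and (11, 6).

(11, 17)

(2, 20) + (11, 6). λ = (6 - 20)/(11 - 2) ≡ 9/9 mod 23. 9⁻¹ ≡ 18 (mod 23) since 9·18 = 162 ≡ 1, so λ ≡ 1.
  x = λ² - 2 - 11 = 1 - 13 ≡ 11; y = λ·(2 - 11) - 20 ≡ 17. → (11, 17)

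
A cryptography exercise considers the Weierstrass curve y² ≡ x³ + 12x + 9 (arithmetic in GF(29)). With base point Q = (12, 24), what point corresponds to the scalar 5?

Repeated addition: build up to 5Q.
2Q: tangent at (12, 24): λ = (3·12² + 12)/(2·24) ≡ 9/19. 19⁻¹ ≡ 26 (mod 29), so λ ≡ 9·26 ≡ 2.
  x = λ² - 12 - 12 = 4 - 24 ≡ 9; y = λ·(12 - 9) - 24 ≡ 11. → (9, 11)
3Q: (9, 11) + (12, 24). λ = (24 - 11)/(12 - 9) ≡ 13/3 mod 29. 3⁻¹ ≡ 10 (mod 29), so λ ≡ 14.
  x = λ² - 9 - 12 = 196 - 21 ≡ 1; y = λ·(9 - 1) - 11 ≡ 14. → (1, 14)
4Q: (1, 14) + (12, 24). λ = (24 - 14)/(12 - 1) ≡ 10/11 mod 29. 11⁻¹ ≡ 8 (mod 29), so λ ≡ 22.
  x = λ² - 1 - 12 = 484 - 13 ≡ 7; y = λ·(1 - 7) - 14 ≡ 28. → (7, 28)
5Q: (7, 28) + (12, 24). λ = (24 - 28)/(12 - 7) ≡ 25/5 mod 29. 5⁻¹ ≡ 6 (mod 29), so λ ≡ 5.
  x = λ² - 7 - 12 = 25 - 19 ≡ 6; y = λ·(7 - 6) - 28 ≡ 6. → (6, 6)

(6, 6)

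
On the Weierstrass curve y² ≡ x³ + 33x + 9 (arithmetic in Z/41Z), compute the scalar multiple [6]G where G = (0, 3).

Double-and-add on 6 = (110)₂. Start with G = (0, 3) for the leading 1-bit.
double: tangent at (0, 3): λ = (3·0² + 33)/(2·3) ≡ 33/6. 6⁻¹ ≡ 7 (mod 41), so λ ≡ 33·7 ≡ 26.
  x = λ² - 0 - 0 = 676 - 0 ≡ 20; y = λ·(0 - 20) - 3 ≡ 10. → (20, 10)
add G: (20, 10) + (0, 3). λ = (3 - 10)/(0 - 20) ≡ 34/21 mod 41. 21⁻¹ ≡ 2 (mod 41) since 21·2 = 42 ≡ 1, so λ ≡ 27.
  x = λ² - 20 - 0 = 729 - 20 ≡ 12; y = λ·(20 - 12) - 10 ≡ 1. → (12, 1)
double: tangent at (12, 1): λ = (3·12² + 33)/(2·1) ≡ 14/2. 2⁻¹ ≡ 21 (mod 41), so λ ≡ 14·21 ≡ 7.
  x = λ² - 12 - 12 = 49 - 24 ≡ 25; y = λ·(12 - 25) - 1 ≡ 31. → (25, 31)

(25, 31)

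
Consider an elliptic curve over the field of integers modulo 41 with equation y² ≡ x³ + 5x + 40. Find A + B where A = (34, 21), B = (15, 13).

(34, 21) + (15, 13). λ = (13 - 21)/(15 - 34) ≡ 33/22 mod 41. 22⁻¹ ≡ 28 (mod 41), so λ ≡ 22.
  x = λ² - 34 - 15 = 484 - 49 ≡ 25; y = λ·(34 - 25) - 21 ≡ 13. → (25, 13)

(25, 13)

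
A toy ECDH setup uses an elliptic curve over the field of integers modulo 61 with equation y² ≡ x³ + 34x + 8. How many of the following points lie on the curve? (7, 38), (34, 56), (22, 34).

2

(7, 38): 38² ≡ 41, rhs ≡ 40 → off.
(34, 56): 56² ≡ 25, rhs ≡ 25 → on.
(22, 34): 34² ≡ 58, rhs ≡ 58 → on.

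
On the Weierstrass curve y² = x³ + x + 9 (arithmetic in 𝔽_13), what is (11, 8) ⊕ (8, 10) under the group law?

(6, 6)

(11, 8) + (8, 10). λ = (10 - 8)/(8 - 11) ≡ 2/10 mod 13. 10⁻¹ ≡ 4 (mod 13), so λ ≡ 8.
  x = λ² - 11 - 8 = 64 - 19 ≡ 6; y = λ·(11 - 6) - 8 ≡ 6. → (6, 6)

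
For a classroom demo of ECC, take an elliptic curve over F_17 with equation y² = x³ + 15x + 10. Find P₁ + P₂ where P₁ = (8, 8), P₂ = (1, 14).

(7, 13)

(8, 8) + (1, 14). λ = (14 - 8)/(1 - 8) ≡ 6/10 mod 17. 10⁻¹ ≡ 12 (mod 17), so λ ≡ 4.
  x = λ² - 8 - 1 = 16 - 9 ≡ 7; y = λ·(8 - 7) - 8 ≡ 13. → (7, 13)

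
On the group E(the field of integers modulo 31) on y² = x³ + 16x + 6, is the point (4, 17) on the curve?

yes

y² = 17² ≡ 10; x³ + 16x + 6 = 134 ≡ 10 (mod 31). 10 = 10.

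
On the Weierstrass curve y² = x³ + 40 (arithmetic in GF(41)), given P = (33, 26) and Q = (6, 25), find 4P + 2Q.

First 4P:
Double-and-add on 4 = (100)₂. Start with P = (33, 26) for the leading 1-bit.
double: tangent at (33, 26): λ = (3·33² + 0)/(2·26) ≡ 28/11. 11⁻¹ ≡ 15 (mod 41), so λ ≡ 28·15 ≡ 10.
  x = λ² - 33 - 33 = 100 - 66 ≡ 34; y = λ·(33 - 34) - 26 ≡ 5. → (34, 5)
double: tangent at (34, 5): λ = (3·34² + 0)/(2·5) ≡ 24/10. 10⁻¹ ≡ 37 (mod 41) since 10·37 = 370 ≡ 1, so λ ≡ 24·37 ≡ 27.
  x = λ² - 34 - 34 = 729 - 68 ≡ 5; y = λ·(34 - 5) - 5 ≡ 40. → (5, 40)
4P = (5, 40).
Next 2Q:
Repeated addition: build up to 2Q.
2Q: tangent at (6, 25): λ = (3·6² + 0)/(2·25) ≡ 26/9. 9⁻¹ ≡ 32 (mod 41), so λ ≡ 26·32 ≡ 12.
  x = λ² - 6 - 6 = 144 - 12 ≡ 9; y = λ·(6 - 9) - 25 ≡ 21. → (9, 21)
2Q = (9, 21).
Finally 4P + 2Q:
(5, 40) + (9, 21). λ = (21 - 40)/(9 - 5) ≡ 22/4 mod 41. 4⁻¹ ≡ 31 (mod 41), so λ ≡ 26.
  x = λ² - 5 - 9 = 676 - 14 ≡ 6; y = λ·(5 - 6) - 40 ≡ 16. → (6, 16)

(6, 16)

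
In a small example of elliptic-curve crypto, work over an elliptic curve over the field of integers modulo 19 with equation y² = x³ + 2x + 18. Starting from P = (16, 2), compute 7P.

Repeated addition: build up to 7P.
2P: tangent at (16, 2): λ = (3·16² + 2)/(2·2) ≡ 10/4. 4⁻¹ ≡ 5 (mod 19) since 4·5 = 20 ≡ 1, so λ ≡ 10·5 ≡ 12.
  x = λ² - 16 - 16 = 144 - 32 ≡ 17; y = λ·(16 - 17) - 2 ≡ 5. → (17, 5)
3P: (17, 5) + (16, 2). λ = (2 - 5)/(16 - 17) ≡ 16/18 mod 19. 18⁻¹ ≡ 18 (mod 19) since 18·18 = 324 ≡ 1, so λ ≡ 3.
  x = λ² - 17 - 16 = 9 - 33 ≡ 14; y = λ·(17 - 14) - 5 ≡ 4. → (14, 4)
4P: (14, 4) + (16, 2). λ = (2 - 4)/(16 - 14) ≡ 17/2 mod 19. 2⁻¹ ≡ 10 (mod 19) since 2·10 = 20 ≡ 1, so λ ≡ 18.
  x = λ² - 14 - 16 = 324 - 30 ≡ 9; y = λ·(14 - 9) - 4 ≡ 10. → (9, 10)
5P: (9, 10) + (16, 2). λ = (2 - 10)/(16 - 9) ≡ 11/7 mod 19. 7⁻¹ ≡ 11 (mod 19), so λ ≡ 7.
  x = λ² - 9 - 16 = 49 - 25 ≡ 5; y = λ·(9 - 5) - 10 ≡ 18. → (5, 18)
6P: (5, 18) + (16, 2). λ = (2 - 18)/(16 - 5) ≡ 3/11 mod 19. 11⁻¹ ≡ 7 (mod 19) since 11·7 = 77 ≡ 1, so λ ≡ 2.
  x = λ² - 5 - 16 = 4 - 21 ≡ 2; y = λ·(5 - 2) - 18 ≡ 7. → (2, 7)
7P: (2, 7) + (16, 2). λ = (2 - 7)/(16 - 2) ≡ 14/14 mod 19. 14⁻¹ ≡ 15 (mod 19), so λ ≡ 1.
  x = λ² - 2 - 16 = 1 - 18 ≡ 2; y = λ·(2 - 2) - 7 ≡ 12. → (2, 12)

(2, 12)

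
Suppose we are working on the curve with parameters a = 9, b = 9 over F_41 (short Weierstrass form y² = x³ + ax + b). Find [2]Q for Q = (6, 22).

(33, 32)

tangent at (6, 22): λ = (3·6² + 9)/(2·22) ≡ 35/3. 3⁻¹ ≡ 14 (mod 41) since 3·14 = 42 ≡ 1, so λ ≡ 35·14 ≡ 39.
  x = λ² - 6 - 6 = 1521 - 12 ≡ 33; y = λ·(6 - 33) - 22 ≡ 32. → (33, 32)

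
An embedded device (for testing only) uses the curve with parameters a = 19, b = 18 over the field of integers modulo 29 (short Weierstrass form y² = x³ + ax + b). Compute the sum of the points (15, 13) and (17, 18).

(25, 20)

(15, 13) + (17, 18). λ = (18 - 13)/(17 - 15) ≡ 5/2 mod 29. 2⁻¹ ≡ 15 (mod 29), so λ ≡ 17.
  x = λ² - 15 - 17 = 289 - 32 ≡ 25; y = λ·(15 - 25) - 13 ≡ 20. → (25, 20)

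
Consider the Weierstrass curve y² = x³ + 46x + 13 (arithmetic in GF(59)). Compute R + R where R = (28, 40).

tangent at (28, 40): λ = (3·28² + 46)/(2·40) ≡ 38/21. 21⁻¹ ≡ 45 (mod 59), so λ ≡ 38·45 ≡ 58.
  x = λ² - 28 - 28 = 3364 - 56 ≡ 4; y = λ·(28 - 4) - 40 ≡ 54. → (4, 54)

(4, 54)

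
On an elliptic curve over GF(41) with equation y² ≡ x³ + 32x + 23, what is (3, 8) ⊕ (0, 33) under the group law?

(30, 12)

(3, 8) + (0, 33). λ = (33 - 8)/(0 - 3) ≡ 25/38 mod 41. 38⁻¹ ≡ 27 (mod 41) since 38·27 = 1026 ≡ 1, so λ ≡ 19.
  x = λ² - 3 - 0 = 361 - 3 ≡ 30; y = λ·(3 - 30) - 8 ≡ 12. → (30, 12)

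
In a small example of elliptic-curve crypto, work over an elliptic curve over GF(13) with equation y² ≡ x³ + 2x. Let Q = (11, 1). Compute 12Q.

(1, 4)

Repeated addition: build up to 12Q.
2Q: tangent at (11, 1): λ = (3·11² + 2)/(2·1) ≡ 1/2. 2⁻¹ ≡ 7 (mod 13), so λ ≡ 1·7 ≡ 7.
  x = λ² - 11 - 11 = 49 - 22 ≡ 1; y = λ·(11 - 1) - 1 ≡ 4. → (1, 4)
3Q: (1, 4) + (11, 1). λ = (1 - 4)/(11 - 1) ≡ 10/10 mod 13. 10⁻¹ ≡ 4 (mod 13), so λ ≡ 1.
  x = λ² - 1 - 11 = 1 - 12 ≡ 2; y = λ·(1 - 2) - 4 ≡ 8. → (2, 8)
4Q: (2, 8) + (11, 1). λ = (1 - 8)/(11 - 2) ≡ 6/9 mod 13. 9⁻¹ ≡ 3 (mod 13), so λ ≡ 5.
  x = λ² - 2 - 11 = 25 - 13 ≡ 12; y = λ·(2 - 12) - 8 ≡ 7. → (12, 7)
5Q: (12, 7) + (11, 1). λ = (1 - 7)/(11 - 12) ≡ 7/12 mod 13. 12⁻¹ ≡ 12 (mod 13), so λ ≡ 6.
  x = λ² - 12 - 11 = 36 - 23 ≡ 0; y = λ·(12 - 0) - 7 ≡ 0. → (0, 0)
6Q: (0, 0) + (11, 1). λ = (1 - 0)/(11 - 0) ≡ 1/11 mod 13. 11⁻¹ ≡ 6 (mod 13), so λ ≡ 6.
  x = λ² - 0 - 11 = 36 - 11 ≡ 12; y = λ·(0 - 12) - 0 ≡ 6. → (12, 6)
7Q: (12, 6) + (11, 1). λ = (1 - 6)/(11 - 12) ≡ 8/12 mod 13. 12⁻¹ ≡ 12 (mod 13), so λ ≡ 5.
  x = λ² - 12 - 11 = 25 - 23 ≡ 2; y = λ·(12 - 2) - 6 ≡ 5. → (2, 5)
8Q: (2, 5) + (11, 1). λ = (1 - 5)/(11 - 2) ≡ 9/9 mod 13. 9⁻¹ ≡ 3 (mod 13), so λ ≡ 1.
  x = λ² - 2 - 11 = 1 - 13 ≡ 1; y = λ·(2 - 1) - 5 ≡ 9. → (1, 9)
9Q: (1, 9) + (11, 1). λ = (1 - 9)/(11 - 1) ≡ 5/10 mod 13. 10⁻¹ ≡ 4 (mod 13), so λ ≡ 7.
  x = λ² - 1 - 11 = 49 - 12 ≡ 11; y = λ·(1 - 11) - 9 ≡ 12. → (11, 12)
10Q: (11, 12) + (11, 1): same x and y₁ ≡ -y₂, so the sum is O.
11Q: O + (11, 1) = (11, 1) (identity).
12Q: tangent at (11, 1): λ = (3·11² + 2)/(2·1) ≡ 1/2. 2⁻¹ ≡ 7 (mod 13), so λ ≡ 1·7 ≡ 7.
  x = λ² - 11 - 11 = 49 - 22 ≡ 1; y = λ·(11 - 1) - 1 ≡ 4. → (1, 4)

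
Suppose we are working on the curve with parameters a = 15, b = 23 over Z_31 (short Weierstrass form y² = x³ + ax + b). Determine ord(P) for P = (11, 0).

2

2P: (11, 0) + (11, 0): same x and y₁ ≡ -y₂, so the sum is ∞.
2P = ∞, so the order is 2.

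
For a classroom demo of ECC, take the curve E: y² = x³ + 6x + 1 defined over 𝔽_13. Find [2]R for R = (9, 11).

tangent at (9, 11): λ = (3·9² + 6)/(2·11) ≡ 2/9. 9⁻¹ ≡ 3 (mod 13), so λ ≡ 2·3 ≡ 6.
  x = λ² - 9 - 9 = 36 - 18 ≡ 5; y = λ·(9 - 5) - 11 ≡ 0. → (5, 0)

(5, 0)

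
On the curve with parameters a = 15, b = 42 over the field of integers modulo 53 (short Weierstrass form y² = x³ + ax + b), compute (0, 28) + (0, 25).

O

The two points share x = 0 and their y-coordinates satisfy 28 + 25 ≡ 0 (mod 53), so they are inverses. Their sum is 𝒪.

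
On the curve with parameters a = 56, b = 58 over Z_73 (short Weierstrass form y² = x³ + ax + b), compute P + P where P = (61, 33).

tangent at (61, 33): λ = (3·61² + 56)/(2·33) ≡ 50/66. 66⁻¹ ≡ 52 (mod 73), so λ ≡ 50·52 ≡ 45.
  x = λ² - 61 - 61 = 2025 - 122 ≡ 5; y = λ·(61 - 5) - 33 ≡ 5. → (5, 5)

(5, 5)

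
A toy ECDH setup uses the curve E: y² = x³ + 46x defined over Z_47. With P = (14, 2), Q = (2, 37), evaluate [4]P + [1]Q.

First 4P:
Double-and-add on 4 = (100)₂. Start with P = (14, 2) for the leading 1-bit.
double: tangent at (14, 2): λ = (3·14² + 46)/(2·2) ≡ 23/4. 4⁻¹ ≡ 12 (mod 47) since 4·12 = 48 ≡ 1, so λ ≡ 23·12 ≡ 41.
  x = λ² - 14 - 14 = 1681 - 28 ≡ 8; y = λ·(14 - 8) - 2 ≡ 9. → (8, 9)
double: tangent at (8, 9): λ = (3·8² + 46)/(2·9) ≡ 3/18. 18⁻¹ ≡ 34 (mod 47), so λ ≡ 3·34 ≡ 8.
  x = λ² - 8 - 8 = 64 - 16 ≡ 1; y = λ·(8 - 1) - 9 ≡ 0. → (1, 0)
4P = (1, 0).
Finally 4P + Q:
(1, 0) + (2, 37). λ = (37 - 0)/(2 - 1) ≡ 37/1 mod 47. 1⁻¹ ≡ 1 (mod 47), so λ ≡ 37.
  x = λ² - 1 - 2 = 1369 - 3 ≡ 3; y = λ·(1 - 3) - 0 ≡ 20. → (3, 20)

(3, 20)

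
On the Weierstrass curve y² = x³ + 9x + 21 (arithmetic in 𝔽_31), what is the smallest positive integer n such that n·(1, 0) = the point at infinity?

2

2P: (1, 0) + (1, 0): same x and y₁ ≡ -y₂, so the sum is the point at infinity.
2P = the point at infinity, so the order is 2.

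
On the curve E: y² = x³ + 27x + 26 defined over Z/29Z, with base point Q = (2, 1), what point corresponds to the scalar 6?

Double-and-add on 6 = (110)₂. Start with Q = (2, 1) for the leading 1-bit.
double: tangent at (2, 1): λ = (3·2² + 27)/(2·1) ≡ 10/2. 2⁻¹ ≡ 15 (mod 29) since 2·15 = 30 ≡ 1, so λ ≡ 10·15 ≡ 5.
  x = λ² - 2 - 2 = 25 - 4 ≡ 21; y = λ·(2 - 21) - 1 ≡ 20. → (21, 20)
add Q: (21, 20) + (2, 1). λ = (1 - 20)/(2 - 21) ≡ 10/10 mod 29. 10⁻¹ ≡ 3 (mod 29) since 10·3 = 30 ≡ 1, so λ ≡ 1.
  x = λ² - 21 - 2 = 1 - 23 ≡ 7; y = λ·(21 - 7) - 20 ≡ 23. → (7, 23)
double: tangent at (7, 23): λ = (3·7² + 27)/(2·23) ≡ 0/17. 17⁻¹ ≡ 12 (mod 29), so λ ≡ 0·12 ≡ 0.
  x = λ² - 7 - 7 = 0 - 14 ≡ 15; y = λ·(7 - 15) - 23 ≡ 6. → (15, 6)

(15, 6)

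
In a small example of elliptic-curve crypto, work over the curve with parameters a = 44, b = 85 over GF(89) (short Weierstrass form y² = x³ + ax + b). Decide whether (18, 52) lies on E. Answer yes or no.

y² = 52² ≡ 34; x³ + 44x + 85 = 6709 ≡ 34 (mod 89). 34 = 34.

yes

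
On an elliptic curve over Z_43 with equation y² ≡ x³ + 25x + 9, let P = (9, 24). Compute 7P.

(1, 11)

Double-and-add on 7 = (111)₂. Start with P = (9, 24) for the leading 1-bit.
double: tangent at (9, 24): λ = (3·9² + 25)/(2·24) ≡ 10/5. 5⁻¹ ≡ 26 (mod 43), so λ ≡ 10·26 ≡ 2.
  x = λ² - 9 - 9 = 4 - 18 ≡ 29; y = λ·(9 - 29) - 24 ≡ 22. → (29, 22)
add P: (29, 22) + (9, 24). λ = (24 - 22)/(9 - 29) ≡ 2/23 mod 43. 23⁻¹ ≡ 15 (mod 43), so λ ≡ 30.
  x = λ² - 29 - 9 = 900 - 38 ≡ 2; y = λ·(29 - 2) - 22 ≡ 14. → (2, 14)
double: tangent at (2, 14): λ = (3·2² + 25)/(2·14) ≡ 37/28. 28⁻¹ ≡ 20 (mod 43) since 28·20 = 560 ≡ 1, so λ ≡ 37·20 ≡ 9.
  x = λ² - 2 - 2 = 81 - 4 ≡ 34; y = λ·(2 - 34) - 14 ≡ 42. → (34, 42)
add P: (34, 42) + (9, 24). λ = (24 - 42)/(9 - 34) ≡ 25/18 mod 43. 18⁻¹ ≡ 12 (mod 43), so λ ≡ 42.
  x = λ² - 34 - 9 = 1764 - 43 ≡ 1; y = λ·(34 - 1) - 42 ≡ 11. → (1, 11)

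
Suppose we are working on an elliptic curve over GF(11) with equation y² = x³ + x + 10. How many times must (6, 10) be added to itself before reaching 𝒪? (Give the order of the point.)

10

2P: tangent at (6, 10): λ = (3·6² + 1)/(2·10) ≡ 10/9. 9⁻¹ ≡ 5 (mod 11) since 9·5 = 45 ≡ 1, so λ ≡ 10·5 ≡ 6.
  x = λ² - 6 - 6 = 36 - 12 ≡ 2; y = λ·(6 - 2) - 10 ≡ 3. → (2, 3)
3P: (2, 3) + (6, 10). λ = (10 - 3)/(6 - 2) ≡ 7/4 mod 11. 4⁻¹ ≡ 3 (mod 11), so λ ≡ 10.
  x = λ² - 2 - 6 = 100 - 8 ≡ 4; y = λ·(2 - 4) - 3 ≡ 10. → (4, 10)
4P: (4, 10) + (6, 10). λ = (10 - 10)/(6 - 4) ≡ 0/2 mod 11. 2⁻¹ ≡ 6 (mod 11), so λ ≡ 0.
  x = λ² - 4 - 6 = 0 - 10 ≡ 1; y = λ·(4 - 1) - 10 ≡ 1. → (1, 1)
5P: (1, 1) + (6, 10). λ = (10 - 1)/(6 - 1) ≡ 9/5 mod 11. 5⁻¹ ≡ 9 (mod 11), so λ ≡ 4.
  x = λ² - 1 - 6 = 16 - 7 ≡ 9; y = λ·(1 - 9) - 1 ≡ 0. → (9, 0)
6P: (9, 0) + (6, 10). λ = (10 - 0)/(6 - 9) ≡ 10/8 mod 11. 8⁻¹ ≡ 7 (mod 11) since 8·7 = 56 ≡ 1, so λ ≡ 4.
  x = λ² - 9 - 6 = 16 - 15 ≡ 1; y = λ·(9 - 1) - 0 ≡ 10. → (1, 10)
7P: (1, 10) + (6, 10). λ = (10 - 10)/(6 - 1) ≡ 0/5 mod 11. 5⁻¹ ≡ 9 (mod 11), so λ ≡ 0.
  x = λ² - 1 - 6 = 0 - 7 ≡ 4; y = λ·(1 - 4) - 10 ≡ 1. → (4, 1)
8P: (4, 1) + (6, 10). λ = (10 - 1)/(6 - 4) ≡ 9/2 mod 11. 2⁻¹ ≡ 6 (mod 11), so λ ≡ 10.
  x = λ² - 4 - 6 = 100 - 10 ≡ 2; y = λ·(4 - 2) - 1 ≡ 8. → (2, 8)
9P: (2, 8) + (6, 10). λ = (10 - 8)/(6 - 2) ≡ 2/4 mod 11. 4⁻¹ ≡ 3 (mod 11), so λ ≡ 6.
  x = λ² - 2 - 6 = 36 - 8 ≡ 6; y = λ·(2 - 6) - 8 ≡ 1. → (6, 1)
10P: (6, 1) + (6, 10): same x and y₁ ≡ -y₂, so the sum is 𝒪.
10P = 𝒪, so the order is 10.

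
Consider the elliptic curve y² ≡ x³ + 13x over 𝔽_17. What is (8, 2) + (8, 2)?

(0, 0)

tangent at (8, 2): λ = (3·8² + 13)/(2·2) ≡ 1/4. 4⁻¹ ≡ 13 (mod 17), so λ ≡ 1·13 ≡ 13.
  x = λ² - 8 - 8 = 169 - 16 ≡ 0; y = λ·(8 - 0) - 2 ≡ 0. → (0, 0)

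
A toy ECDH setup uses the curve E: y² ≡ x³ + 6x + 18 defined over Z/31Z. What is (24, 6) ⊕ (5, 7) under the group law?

(24, 6) + (5, 7). λ = (7 - 6)/(5 - 24) ≡ 1/12 mod 31. 12⁻¹ ≡ 13 (mod 31) since 12·13 = 156 ≡ 1, so λ ≡ 13.
  x = λ² - 24 - 5 = 169 - 29 ≡ 16; y = λ·(24 - 16) - 6 ≡ 5. → (16, 5)

(16, 5)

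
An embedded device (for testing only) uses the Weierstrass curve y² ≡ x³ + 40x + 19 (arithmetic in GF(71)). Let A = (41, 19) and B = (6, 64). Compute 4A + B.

First 4A:
Double-and-add on 4 = (100)₂. Start with A = (41, 19) for the leading 1-bit.
double: tangent at (41, 19): λ = (3·41² + 40)/(2·19) ≡ 42/38. 38⁻¹ ≡ 43 (mod 71), so λ ≡ 42·43 ≡ 31.
  x = λ² - 41 - 41 = 961 - 82 ≡ 27; y = λ·(41 - 27) - 19 ≡ 60. → (27, 60)
double: tangent at (27, 60): λ = (3·27² + 40)/(2·60) ≡ 26/49. 49⁻¹ ≡ 29 (mod 71), so λ ≡ 26·29 ≡ 44.
  x = λ² - 27 - 27 = 1936 - 54 ≡ 36; y = λ·(27 - 36) - 60 ≡ 41. → (36, 41)
4A = (36, 41).
Finally 4A + B:
(36, 41) + (6, 64). λ = (64 - 41)/(6 - 36) ≡ 23/41 mod 71. 41⁻¹ ≡ 26 (mod 71), so λ ≡ 30.
  x = λ² - 36 - 6 = 900 - 42 ≡ 6; y = λ·(36 - 6) - 41 ≡ 7. → (6, 7)

(6, 7)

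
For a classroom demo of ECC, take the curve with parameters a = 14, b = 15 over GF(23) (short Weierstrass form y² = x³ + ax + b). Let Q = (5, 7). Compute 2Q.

tangent at (5, 7): λ = (3·5² + 14)/(2·7) ≡ 20/14. 14⁻¹ ≡ 5 (mod 23) since 14·5 = 70 ≡ 1, so λ ≡ 20·5 ≡ 8.
  x = λ² - 5 - 5 = 64 - 10 ≡ 8; y = λ·(5 - 8) - 7 ≡ 15. → (8, 15)

(8, 15)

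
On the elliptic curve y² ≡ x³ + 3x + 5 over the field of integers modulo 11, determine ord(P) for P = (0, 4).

9

2P: tangent at (0, 4): λ = (3·0² + 3)/(2·4) ≡ 3/8. 8⁻¹ ≡ 7 (mod 11) since 8·7 = 56 ≡ 1, so λ ≡ 3·7 ≡ 10.
  x = λ² - 0 - 0 = 100 - 0 ≡ 1; y = λ·(0 - 1) - 4 ≡ 8. → (1, 8)
3P: (1, 8) + (0, 4). λ = (4 - 8)/(0 - 1) ≡ 7/10 mod 11. 10⁻¹ ≡ 10 (mod 11), so λ ≡ 4.
  x = λ² - 1 - 0 = 16 - 1 ≡ 4; y = λ·(1 - 4) - 8 ≡ 2. → (4, 2)
4P: (4, 2) + (0, 4). λ = (4 - 2)/(0 - 4) ≡ 2/7 mod 11. 7⁻¹ ≡ 8 (mod 11) since 7·8 = 56 ≡ 1, so λ ≡ 5.
  x = λ² - 4 - 0 = 25 - 4 ≡ 10; y = λ·(4 - 10) - 2 ≡ 1. → (10, 1)
5P: (10, 1) + (0, 4). λ = (4 - 1)/(0 - 10) ≡ 3/1 mod 11. 1⁻¹ ≡ 1 (mod 11), so λ ≡ 3.
  x = λ² - 10 - 0 = 9 - 10 ≡ 10; y = λ·(10 - 10) - 1 ≡ 10. → (10, 10)
6P: (10, 10) + (0, 4). λ = (4 - 10)/(0 - 10) ≡ 5/1 mod 11. 1⁻¹ ≡ 1 (mod 11) since 1·1 = 1 ≡ 1, so λ ≡ 5.
  x = λ² - 10 - 0 = 25 - 10 ≡ 4; y = λ·(10 - 4) - 10 ≡ 9. → (4, 9)
7P: (4, 9) + (0, 4). λ = (4 - 9)/(0 - 4) ≡ 6/7 mod 11. 7⁻¹ ≡ 8 (mod 11), so λ ≡ 4.
  x = λ² - 4 - 0 = 16 - 4 ≡ 1; y = λ·(4 - 1) - 9 ≡ 3. → (1, 3)
8P: (1, 3) + (0, 4). λ = (4 - 3)/(0 - 1) ≡ 1/10 mod 11. 10⁻¹ ≡ 10 (mod 11), so λ ≡ 10.
  x = λ² - 1 - 0 = 100 - 1 ≡ 0; y = λ·(1 - 0) - 3 ≡ 7. → (0, 7)
9P: (0, 7) + (0, 4): same x and y₁ ≡ -y₂, so the sum is 𝒪.
9P = 𝒪, so the order is 9.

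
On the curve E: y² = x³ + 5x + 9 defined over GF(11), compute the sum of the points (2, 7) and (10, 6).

(2, 7) + (10, 6). λ = (6 - 7)/(10 - 2) ≡ 10/8 mod 11. 8⁻¹ ≡ 7 (mod 11) since 8·7 = 56 ≡ 1, so λ ≡ 4.
  x = λ² - 2 - 10 = 16 - 12 ≡ 4; y = λ·(2 - 4) - 7 ≡ 7. → (4, 7)

(4, 7)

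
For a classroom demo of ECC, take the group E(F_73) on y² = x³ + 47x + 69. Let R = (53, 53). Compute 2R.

(34, 50)

tangent at (53, 53): λ = (3·53² + 47)/(2·53) ≡ 6/33. 33⁻¹ ≡ 31 (mod 73), so λ ≡ 6·31 ≡ 40.
  x = λ² - 53 - 53 = 1600 - 106 ≡ 34; y = λ·(53 - 34) - 53 ≡ 50. → (34, 50)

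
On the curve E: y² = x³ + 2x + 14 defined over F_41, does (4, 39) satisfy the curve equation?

y² = 39² ≡ 4; x³ + 2x + 14 = 86 ≡ 4 (mod 41). 4 = 4.

yes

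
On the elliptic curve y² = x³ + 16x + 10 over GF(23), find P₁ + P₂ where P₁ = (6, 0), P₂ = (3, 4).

(3, 19)

(6, 0) + (3, 4). λ = (4 - 0)/(3 - 6) ≡ 4/20 mod 23. 20⁻¹ ≡ 15 (mod 23) since 20·15 = 300 ≡ 1, so λ ≡ 14.
  x = λ² - 6 - 3 = 196 - 9 ≡ 3; y = λ·(6 - 3) - 0 ≡ 19. → (3, 19)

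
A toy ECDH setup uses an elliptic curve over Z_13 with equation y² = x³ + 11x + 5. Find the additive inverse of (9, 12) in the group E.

(9, 1)

-(9, 12) = (9, -12 mod 13) = (9, 1).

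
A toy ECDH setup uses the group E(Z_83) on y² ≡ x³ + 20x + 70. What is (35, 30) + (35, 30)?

tangent at (35, 30): λ = (3·35² + 20)/(2·30) ≡ 43/60. 60⁻¹ ≡ 18 (mod 83) since 60·18 = 1080 ≡ 1, so λ ≡ 43·18 ≡ 27.
  x = λ² - 35 - 35 = 729 - 70 ≡ 78; y = λ·(35 - 78) - 30 ≡ 54. → (78, 54)

(78, 54)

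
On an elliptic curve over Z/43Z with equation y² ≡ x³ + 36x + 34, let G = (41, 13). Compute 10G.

Double-and-add on 10 = (1010)₂. Start with G = (41, 13) for the leading 1-bit.
double: tangent at (41, 13): λ = (3·41² + 36)/(2·13) ≡ 5/26. 26⁻¹ ≡ 5 (mod 43), so λ ≡ 5·5 ≡ 25.
  x = λ² - 41 - 41 = 625 - 82 ≡ 27; y = λ·(41 - 27) - 13 ≡ 36. → (27, 36)
double: tangent at (27, 36): λ = (3·27² + 36)/(2·36) ≡ 30/29. 29⁻¹ ≡ 3 (mod 43) since 29·3 = 87 ≡ 1, so λ ≡ 30·3 ≡ 4.
  x = λ² - 27 - 27 = 16 - 54 ≡ 5; y = λ·(27 - 5) - 36 ≡ 9. → (5, 9)
add G: (5, 9) + (41, 13). λ = (13 - 9)/(41 - 5) ≡ 4/36 mod 43. 36⁻¹ ≡ 6 (mod 43), so λ ≡ 24.
  x = λ² - 5 - 41 = 576 - 46 ≡ 14; y = λ·(5 - 14) - 9 ≡ 33. → (14, 33)
double: tangent at (14, 33): λ = (3·14² + 36)/(2·33) ≡ 22/23. 23⁻¹ ≡ 15 (mod 43) since 23·15 = 345 ≡ 1, so λ ≡ 22·15 ≡ 29.
  x = λ² - 14 - 14 = 841 - 28 ≡ 39; y = λ·(14 - 39) - 33 ≡ 16. → (39, 16)

(39, 16)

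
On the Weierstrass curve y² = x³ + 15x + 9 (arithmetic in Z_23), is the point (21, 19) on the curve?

no

y² = 19² ≡ 16; x³ + 15x + 9 = 9585 ≡ 17 (mod 23). 16 ≠ 17.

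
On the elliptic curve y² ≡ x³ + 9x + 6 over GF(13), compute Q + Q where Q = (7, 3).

(12, 10)

tangent at (7, 3): λ = (3·7² + 9)/(2·3) ≡ 0/6. 6⁻¹ ≡ 11 (mod 13), so λ ≡ 0·11 ≡ 0.
  x = λ² - 7 - 7 = 0 - 14 ≡ 12; y = λ·(7 - 12) - 3 ≡ 10. → (12, 10)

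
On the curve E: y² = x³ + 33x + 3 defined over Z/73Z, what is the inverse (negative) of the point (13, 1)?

(13, 72)

-(13, 1) = (13, -1 mod 73) = (13, 72).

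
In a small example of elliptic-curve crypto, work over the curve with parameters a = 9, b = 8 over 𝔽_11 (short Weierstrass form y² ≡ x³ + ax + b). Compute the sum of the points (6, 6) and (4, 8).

(6, 6) + (4, 8). λ = (8 - 6)/(4 - 6) ≡ 2/9 mod 11. 9⁻¹ ≡ 5 (mod 11) since 9·5 = 45 ≡ 1, so λ ≡ 10.
  x = λ² - 6 - 4 = 100 - 10 ≡ 2; y = λ·(6 - 2) - 6 ≡ 1. → (2, 1)

(2, 1)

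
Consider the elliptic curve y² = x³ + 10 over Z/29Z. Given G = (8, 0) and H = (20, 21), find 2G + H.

(20, 21)

First 2G:
Repeated addition: build up to 2G.
2G: (8, 0) + (8, 0): same x and y₁ ≡ -y₂, so the sum is O.
2G = O.
Finally 2G + H:
O + (20, 21) = (20, 21) (identity).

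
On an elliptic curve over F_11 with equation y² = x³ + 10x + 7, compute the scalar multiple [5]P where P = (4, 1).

(9, 10)

Repeated addition: build up to 5P.
2P: tangent at (4, 1): λ = (3·4² + 10)/(2·1) ≡ 3/2. 2⁻¹ ≡ 6 (mod 11), so λ ≡ 3·6 ≡ 7.
  x = λ² - 4 - 4 = 49 - 8 ≡ 8; y = λ·(4 - 8) - 1 ≡ 4. → (8, 4)
3P: (8, 4) + (4, 1). λ = (1 - 4)/(4 - 8) ≡ 8/7 mod 11. 7⁻¹ ≡ 8 (mod 11) since 7·8 = 56 ≡ 1, so λ ≡ 9.
  x = λ² - 8 - 4 = 81 - 12 ≡ 3; y = λ·(8 - 3) - 4 ≡ 8. → (3, 8)
4P: (3, 8) + (4, 1). λ = (1 - 8)/(4 - 3) ≡ 4/1 mod 11. 1⁻¹ ≡ 1 (mod 11), so λ ≡ 4.
  x = λ² - 3 - 4 = 16 - 7 ≡ 9; y = λ·(3 - 9) - 8 ≡ 1. → (9, 1)
5P: (9, 1) + (4, 1). λ = (1 - 1)/(4 - 9) ≡ 0/6 mod 11. 6⁻¹ ≡ 2 (mod 11), so λ ≡ 0.
  x = λ² - 9 - 4 = 0 - 13 ≡ 9; y = λ·(9 - 9) - 1 ≡ 10. → (9, 10)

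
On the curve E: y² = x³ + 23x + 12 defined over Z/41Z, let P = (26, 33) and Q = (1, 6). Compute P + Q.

(9, 28)

(26, 33) + (1, 6). λ = (6 - 33)/(1 - 26) ≡ 14/16 mod 41. 16⁻¹ ≡ 18 (mod 41) since 16·18 = 288 ≡ 1, so λ ≡ 6.
  x = λ² - 26 - 1 = 36 - 27 ≡ 9; y = λ·(26 - 9) - 33 ≡ 28. → (9, 28)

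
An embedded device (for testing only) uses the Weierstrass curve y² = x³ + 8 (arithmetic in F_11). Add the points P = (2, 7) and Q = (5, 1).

(8, 5)

(2, 7) + (5, 1). λ = (1 - 7)/(5 - 2) ≡ 5/3 mod 11. 3⁻¹ ≡ 4 (mod 11) since 3·4 = 12 ≡ 1, so λ ≡ 9.
  x = λ² - 2 - 5 = 81 - 7 ≡ 8; y = λ·(2 - 8) - 7 ≡ 5. → (8, 5)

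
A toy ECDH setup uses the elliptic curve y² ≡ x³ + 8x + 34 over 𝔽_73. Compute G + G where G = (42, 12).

(39, 30)

tangent at (42, 12): λ = (3·42² + 8)/(2·12) ≡ 44/24. 24⁻¹ ≡ 70 (mod 73), so λ ≡ 44·70 ≡ 14.
  x = λ² - 42 - 42 = 196 - 84 ≡ 39; y = λ·(42 - 39) - 12 ≡ 30. → (39, 30)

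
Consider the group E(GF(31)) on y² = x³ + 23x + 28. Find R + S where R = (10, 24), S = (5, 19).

(17, 0)

(10, 24) + (5, 19). λ = (19 - 24)/(5 - 10) ≡ 26/26 mod 31. 26⁻¹ ≡ 6 (mod 31), so λ ≡ 1.
  x = λ² - 10 - 5 = 1 - 15 ≡ 17; y = λ·(10 - 17) - 24 ≡ 0. → (17, 0)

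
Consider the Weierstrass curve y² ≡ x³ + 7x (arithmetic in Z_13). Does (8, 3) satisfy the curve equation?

yes

y² = 3² ≡ 9; x³ + 7x + 0 = 568 ≡ 9 (mod 13). 9 = 9.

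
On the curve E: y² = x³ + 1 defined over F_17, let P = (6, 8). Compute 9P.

(16, 0)

Repeated addition: build up to 9P.
2P: tangent at (6, 8): λ = (3·6² + 0)/(2·8) ≡ 6/16. 16⁻¹ ≡ 16 (mod 17), so λ ≡ 6·16 ≡ 11.
  x = λ² - 6 - 6 = 121 - 12 ≡ 7; y = λ·(6 - 7) - 8 ≡ 15. → (7, 15)
3P: (7, 15) + (6, 8). λ = (8 - 15)/(6 - 7) ≡ 10/16 mod 17. 16⁻¹ ≡ 16 (mod 17), so λ ≡ 7.
  x = λ² - 7 - 6 = 49 - 13 ≡ 2; y = λ·(7 - 2) - 15 ≡ 3. → (2, 3)
4P: (2, 3) + (6, 8). λ = (8 - 3)/(6 - 2) ≡ 5/4 mod 17. 4⁻¹ ≡ 13 (mod 17), so λ ≡ 14.
  x = λ² - 2 - 6 = 196 - 8 ≡ 1; y = λ·(2 - 1) - 3 ≡ 11. → (1, 11)
5P: (1, 11) + (6, 8). λ = (8 - 11)/(6 - 1) ≡ 14/5 mod 17. 5⁻¹ ≡ 7 (mod 17), so λ ≡ 13.
  x = λ² - 1 - 6 = 169 - 7 ≡ 9; y = λ·(1 - 9) - 11 ≡ 4. → (9, 4)
6P: (9, 4) + (6, 8). λ = (8 - 4)/(6 - 9) ≡ 4/14 mod 17. 14⁻¹ ≡ 11 (mod 17), so λ ≡ 10.
  x = λ² - 9 - 6 = 100 - 15 ≡ 0; y = λ·(9 - 0) - 4 ≡ 1. → (0, 1)
7P: (0, 1) + (6, 8). λ = (8 - 1)/(6 - 0) ≡ 7/6 mod 17. 6⁻¹ ≡ 3 (mod 17), so λ ≡ 4.
  x = λ² - 0 - 6 = 16 - 6 ≡ 10; y = λ·(0 - 10) - 1 ≡ 10. → (10, 10)
8P: (10, 10) + (6, 8). λ = (8 - 10)/(6 - 10) ≡ 15/13 mod 17. 13⁻¹ ≡ 4 (mod 17), so λ ≡ 9.
  x = λ² - 10 - 6 = 81 - 16 ≡ 14; y = λ·(10 - 14) - 10 ≡ 5. → (14, 5)
9P: (14, 5) + (6, 8). λ = (8 - 5)/(6 - 14) ≡ 3/9 mod 17. 9⁻¹ ≡ 2 (mod 17), so λ ≡ 6.
  x = λ² - 14 - 6 = 36 - 20 ≡ 16; y = λ·(14 - 16) - 5 ≡ 0. → (16, 0)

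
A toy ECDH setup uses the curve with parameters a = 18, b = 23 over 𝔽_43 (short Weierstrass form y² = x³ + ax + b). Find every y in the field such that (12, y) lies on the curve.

x³ + 18x + 23 = 1967 ≡ 32 (mod 43).
32 is a non-residue mod 43; no y exists.

none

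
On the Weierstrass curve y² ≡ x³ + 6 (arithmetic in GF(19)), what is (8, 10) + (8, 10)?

(7, 11)

tangent at (8, 10): λ = (3·8² + 0)/(2·10) ≡ 2/1. 1⁻¹ ≡ 1 (mod 19), so λ ≡ 2·1 ≡ 2.
  x = λ² - 8 - 8 = 4 - 16 ≡ 7; y = λ·(8 - 7) - 10 ≡ 11. → (7, 11)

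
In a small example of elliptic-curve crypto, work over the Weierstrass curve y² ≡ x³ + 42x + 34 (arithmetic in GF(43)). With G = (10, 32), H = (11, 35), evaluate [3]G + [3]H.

First 3G:
Repeated addition: build up to 3G.
2G: tangent at (10, 32): λ = (3·10² + 42)/(2·32) ≡ 41/21. 21⁻¹ ≡ 41 (mod 43), so λ ≡ 41·41 ≡ 4.
  x = λ² - 10 - 10 = 16 - 20 ≡ 39; y = λ·(10 - 39) - 32 ≡ 24. → (39, 24)
3G: (39, 24) + (10, 32). λ = (32 - 24)/(10 - 39) ≡ 8/14 mod 43. 14⁻¹ ≡ 40 (mod 43), so λ ≡ 19.
  x = λ² - 39 - 10 = 361 - 49 ≡ 11; y = λ·(39 - 11) - 24 ≡ 35. → (11, 35)
3G = (11, 35).
Next 3H:
Repeated addition: build up to 3H.
2H: tangent at (11, 35): λ = (3·11² + 42)/(2·35) ≡ 18/27. 27⁻¹ ≡ 8 (mod 43), so λ ≡ 18·8 ≡ 15.
  x = λ² - 11 - 11 = 225 - 22 ≡ 31; y = λ·(11 - 31) - 35 ≡ 9. → (31, 9)
3H: (31, 9) + (11, 35). λ = (35 - 9)/(11 - 31) ≡ 26/23 mod 43. 23⁻¹ ≡ 15 (mod 43), so λ ≡ 3.
  x = λ² - 31 - 11 = 9 - 42 ≡ 10; y = λ·(31 - 10) - 9 ≡ 11. → (10, 11)
3H = (10, 11).
Finally 3G + 3H:
(11, 35) + (10, 11). λ = (11 - 35)/(10 - 11) ≡ 19/42 mod 43. 42⁻¹ ≡ 42 (mod 43), so λ ≡ 24.
  x = λ² - 11 - 10 = 576 - 21 ≡ 39; y = λ·(11 - 39) - 35 ≡ 24. → (39, 24)

(39, 24)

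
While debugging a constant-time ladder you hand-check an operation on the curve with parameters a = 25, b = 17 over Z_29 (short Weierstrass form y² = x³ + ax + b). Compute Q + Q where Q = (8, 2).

tangent at (8, 2): λ = (3·8² + 25)/(2·2) ≡ 14/4. 4⁻¹ ≡ 22 (mod 29), so λ ≡ 14·22 ≡ 18.
  x = λ² - 8 - 8 = 324 - 16 ≡ 18; y = λ·(8 - 18) - 2 ≡ 21. → (18, 21)

(18, 21)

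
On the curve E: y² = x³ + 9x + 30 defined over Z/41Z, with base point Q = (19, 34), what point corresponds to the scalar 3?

Repeated addition: build up to 3Q.
2Q: tangent at (19, 34): λ = (3·19² + 9)/(2·34) ≡ 26/27. 27⁻¹ ≡ 38 (mod 41), so λ ≡ 26·38 ≡ 4.
  x = λ² - 19 - 19 = 16 - 38 ≡ 19; y = λ·(19 - 19) - 34 ≡ 7. → (19, 7)
3Q: (19, 7) + (19, 34): same x and y₁ ≡ -y₂, so the sum is ∞.

O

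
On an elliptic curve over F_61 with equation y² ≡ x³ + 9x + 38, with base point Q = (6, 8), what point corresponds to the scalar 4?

(11, 2)

Double-and-add on 4 = (100)₂. Start with Q = (6, 8) for the leading 1-bit.
double: tangent at (6, 8): λ = (3·6² + 9)/(2·8) ≡ 56/16. 16⁻¹ ≡ 42 (mod 61), so λ ≡ 56·42 ≡ 34.
  x = λ² - 6 - 6 = 1156 - 12 ≡ 46; y = λ·(6 - 46) - 8 ≡ 35. → (46, 35)
double: tangent at (46, 35): λ = (3·46² + 9)/(2·35) ≡ 13/9. 9⁻¹ ≡ 34 (mod 61), so λ ≡ 13·34 ≡ 15.
  x = λ² - 46 - 46 = 225 - 92 ≡ 11; y = λ·(46 - 11) - 35 ≡ 2. → (11, 2)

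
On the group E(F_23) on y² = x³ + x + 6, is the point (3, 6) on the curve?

yes

y² = 6² ≡ 13; x³ + 1x + 6 = 36 ≡ 13 (mod 23). 13 = 13.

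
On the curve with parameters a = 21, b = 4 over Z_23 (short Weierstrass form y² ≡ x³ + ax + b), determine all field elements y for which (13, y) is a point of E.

x³ + 21x + 4 = 2474 ≡ 13 (mod 23).
Square roots of 13 mod 23: 6 and 17 (since 6² = 36 ≡ 13).

6, 17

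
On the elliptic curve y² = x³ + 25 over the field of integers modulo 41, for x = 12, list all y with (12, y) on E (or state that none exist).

x³ + 0x + 25 = 1753 ≡ 31 (mod 41).
Square roots of 31 mod 41: 20 and 21 (since 20² = 400 ≡ 31).

20, 21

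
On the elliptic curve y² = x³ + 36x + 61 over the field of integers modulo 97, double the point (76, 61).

tangent at (76, 61): λ = (3·76² + 36)/(2·61) ≡ 1/25. 25⁻¹ ≡ 66 (mod 97), so λ ≡ 1·66 ≡ 66.
  x = λ² - 76 - 76 = 4356 - 152 ≡ 33; y = λ·(76 - 33) - 61 ≡ 61. → (33, 61)

(33, 61)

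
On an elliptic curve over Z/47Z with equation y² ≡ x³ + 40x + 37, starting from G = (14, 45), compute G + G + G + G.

(22, 35)

Double-and-add on 4 = (100)₂. Start with G = (14, 45) for the leading 1-bit.
double: tangent at (14, 45): λ = (3·14² + 40)/(2·45) ≡ 17/43. 43⁻¹ ≡ 35 (mod 47), so λ ≡ 17·35 ≡ 31.
  x = λ² - 14 - 14 = 961 - 28 ≡ 40; y = λ·(14 - 40) - 45 ≡ 42. → (40, 42)
double: tangent at (40, 42): λ = (3·40² + 40)/(2·42) ≡ 46/37. 37⁻¹ ≡ 14 (mod 47), so λ ≡ 46·14 ≡ 33.
  x = λ² - 40 - 40 = 1089 - 80 ≡ 22; y = λ·(40 - 22) - 42 ≡ 35. → (22, 35)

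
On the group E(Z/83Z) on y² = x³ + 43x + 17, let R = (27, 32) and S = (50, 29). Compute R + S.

(17, 10)

(27, 32) + (50, 29). λ = (29 - 32)/(50 - 27) ≡ 80/23 mod 83. 23⁻¹ ≡ 65 (mod 83) since 23·65 = 1495 ≡ 1, so λ ≡ 54.
  x = λ² - 27 - 50 = 2916 - 77 ≡ 17; y = λ·(27 - 17) - 32 ≡ 10. → (17, 10)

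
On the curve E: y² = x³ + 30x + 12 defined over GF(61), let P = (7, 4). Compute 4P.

Double-and-add on 4 = (100)₂. Start with P = (7, 4) for the leading 1-bit.
double: tangent at (7, 4): λ = (3·7² + 30)/(2·4) ≡ 55/8. 8⁻¹ ≡ 23 (mod 61), so λ ≡ 55·23 ≡ 45.
  x = λ² - 7 - 7 = 2025 - 14 ≡ 59; y = λ·(7 - 59) - 4 ≡ 35. → (59, 35)
double: tangent at (59, 35): λ = (3·59² + 30)/(2·35) ≡ 42/9. 9⁻¹ ≡ 34 (mod 61), so λ ≡ 42·34 ≡ 25.
  x = λ² - 59 - 59 = 625 - 118 ≡ 19; y = λ·(59 - 19) - 35 ≡ 50. → (19, 50)

(19, 50)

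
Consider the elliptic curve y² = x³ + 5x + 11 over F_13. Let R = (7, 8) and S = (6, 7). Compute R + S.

(1, 11)

(7, 8) + (6, 7). λ = (7 - 8)/(6 - 7) ≡ 12/12 mod 13. 12⁻¹ ≡ 12 (mod 13), so λ ≡ 1.
  x = λ² - 7 - 6 = 1 - 13 ≡ 1; y = λ·(7 - 1) - 8 ≡ 11. → (1, 11)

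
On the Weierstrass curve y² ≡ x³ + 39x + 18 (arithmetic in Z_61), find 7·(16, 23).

Write G = (16, 23).
Repeated addition: build up to 7G.
2G: tangent at (16, 23): λ = (3·16² + 39)/(2·23) ≡ 14/46. 46⁻¹ ≡ 4 (mod 61), so λ ≡ 14·4 ≡ 56.
  x = λ² - 16 - 16 = 3136 - 32 ≡ 54; y = λ·(16 - 54) - 23 ≡ 45. → (54, 45)
3G: (54, 45) + (16, 23). λ = (23 - 45)/(16 - 54) ≡ 39/23 mod 61. 23⁻¹ ≡ 8 (mod 61), so λ ≡ 7.
  x = λ² - 54 - 16 = 49 - 70 ≡ 40; y = λ·(54 - 40) - 45 ≡ 53. → (40, 53)
4G: (40, 53) + (16, 23). λ = (23 - 53)/(16 - 40) ≡ 31/37 mod 61. 37⁻¹ ≡ 33 (mod 61), so λ ≡ 47.
  x = λ² - 40 - 16 = 2209 - 56 ≡ 18; y = λ·(40 - 18) - 53 ≡ 5. → (18, 5)
5G: (18, 5) + (16, 23). λ = (23 - 5)/(16 - 18) ≡ 18/59 mod 61. 59⁻¹ ≡ 30 (mod 61), so λ ≡ 52.
  x = λ² - 18 - 16 = 2704 - 34 ≡ 47; y = λ·(18 - 47) - 5 ≡ 12. → (47, 12)
6G: (47, 12) + (16, 23). λ = (23 - 12)/(16 - 47) ≡ 11/30 mod 61. 30⁻¹ ≡ 59 (mod 61), so λ ≡ 39.
  x = λ² - 47 - 16 = 1521 - 63 ≡ 55; y = λ·(47 - 55) - 12 ≡ 42. → (55, 42)
7G: (55, 42) + (16, 23). λ = (23 - 42)/(16 - 55) ≡ 42/22 mod 61. 22⁻¹ ≡ 25 (mod 61), so λ ≡ 13.
  x = λ² - 55 - 16 = 169 - 71 ≡ 37; y = λ·(55 - 37) - 42 ≡ 9. → (37, 9)

(37, 9)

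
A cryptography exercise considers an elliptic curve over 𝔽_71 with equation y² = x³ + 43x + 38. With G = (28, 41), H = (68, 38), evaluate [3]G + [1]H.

First 3G:
Repeated addition: build up to 3G.
2G: tangent at (28, 41): λ = (3·28² + 43)/(2·41) ≡ 52/11. 11⁻¹ ≡ 13 (mod 71) since 11·13 = 143 ≡ 1, so λ ≡ 52·13 ≡ 37.
  x = λ² - 28 - 28 = 1369 - 56 ≡ 35; y = λ·(28 - 35) - 41 ≡ 55. → (35, 55)
3G: (35, 55) + (28, 41). λ = (41 - 55)/(28 - 35) ≡ 57/64 mod 71. 64⁻¹ ≡ 10 (mod 71) since 64·10 = 640 ≡ 1, so λ ≡ 2.
  x = λ² - 35 - 28 = 4 - 63 ≡ 12; y = λ·(35 - 12) - 55 ≡ 62. → (12, 62)
3G = (12, 62).
Finally 3G + H:
(12, 62) + (68, 38). λ = (38 - 62)/(68 - 12) ≡ 47/56 mod 71. 56⁻¹ ≡ 52 (mod 71) since 56·52 = 2912 ≡ 1, so λ ≡ 30.
  x = λ² - 12 - 68 = 900 - 80 ≡ 39; y = λ·(12 - 39) - 62 ≡ 51. → (39, 51)

(39, 51)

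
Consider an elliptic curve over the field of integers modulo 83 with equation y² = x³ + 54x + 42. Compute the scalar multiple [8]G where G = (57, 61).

(59, 32)

Repeated addition: build up to 8G.
2G: tangent at (57, 61): λ = (3·57² + 54)/(2·61) ≡ 7/39. 39⁻¹ ≡ 66 (mod 83), so λ ≡ 7·66 ≡ 47.
  x = λ² - 57 - 57 = 2209 - 114 ≡ 20; y = λ·(57 - 20) - 61 ≡ 18. → (20, 18)
3G: (20, 18) + (57, 61). λ = (61 - 18)/(57 - 20) ≡ 43/37 mod 83. 37⁻¹ ≡ 9 (mod 83), so λ ≡ 55.
  x = λ² - 20 - 57 = 3025 - 77 ≡ 43; y = λ·(20 - 43) - 18 ≡ 45. → (43, 45)
4G: (43, 45) + (57, 61). λ = (61 - 45)/(57 - 43) ≡ 16/14 mod 83. 14⁻¹ ≡ 6 (mod 83) since 14·6 = 84 ≡ 1, so λ ≡ 13.
  x = λ² - 43 - 57 = 169 - 100 ≡ 69; y = λ·(43 - 69) - 45 ≡ 32. → (69, 32)
5G: (69, 32) + (57, 61). λ = (61 - 32)/(57 - 69) ≡ 29/71 mod 83. 71⁻¹ ≡ 76 (mod 83), so λ ≡ 46.
  x = λ² - 69 - 57 = 2116 - 126 ≡ 81; y = λ·(69 - 81) - 32 ≡ 80. → (81, 80)
6G: (81, 80) + (57, 61). λ = (61 - 80)/(57 - 81) ≡ 64/59 mod 83. 59⁻¹ ≡ 38 (mod 83) since 59·38 = 2242 ≡ 1, so λ ≡ 25.
  x = λ² - 81 - 57 = 625 - 138 ≡ 72; y = λ·(81 - 72) - 80 ≡ 62. → (72, 62)
7G: (72, 62) + (57, 61). λ = (61 - 62)/(57 - 72) ≡ 82/68 mod 83. 68⁻¹ ≡ 11 (mod 83), so λ ≡ 72.
  x = λ² - 72 - 57 = 5184 - 129 ≡ 75; y = λ·(72 - 75) - 62 ≡ 54. → (75, 54)
8G: (75, 54) + (57, 61). λ = (61 - 54)/(57 - 75) ≡ 7/65 mod 83. 65⁻¹ ≡ 23 (mod 83), so λ ≡ 78.
  x = λ² - 75 - 57 = 6084 - 132 ≡ 59; y = λ·(75 - 59) - 54 ≡ 32. → (59, 32)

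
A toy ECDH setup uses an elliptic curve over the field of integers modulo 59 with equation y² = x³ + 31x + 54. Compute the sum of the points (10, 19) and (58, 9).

(10, 19) + (58, 9). λ = (9 - 19)/(58 - 10) ≡ 49/48 mod 59. 48⁻¹ ≡ 16 (mod 59), so λ ≡ 17.
  x = λ² - 10 - 58 = 289 - 68 ≡ 44; y = λ·(10 - 44) - 19 ≡ 52. → (44, 52)

(44, 52)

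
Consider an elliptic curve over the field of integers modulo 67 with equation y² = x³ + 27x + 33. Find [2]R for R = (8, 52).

tangent at (8, 52): λ = (3·8² + 27)/(2·52) ≡ 18/37. 37⁻¹ ≡ 29 (mod 67) since 37·29 = 1073 ≡ 1, so λ ≡ 18·29 ≡ 53.
  x = λ² - 8 - 8 = 2809 - 16 ≡ 46; y = λ·(8 - 46) - 52 ≡ 11. → (46, 11)

(46, 11)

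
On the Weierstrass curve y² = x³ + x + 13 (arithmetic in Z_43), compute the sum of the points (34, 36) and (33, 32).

(35, 3)

(34, 36) + (33, 32). λ = (32 - 36)/(33 - 34) ≡ 39/42 mod 43. 42⁻¹ ≡ 42 (mod 43) since 42·42 = 1764 ≡ 1, so λ ≡ 4.
  x = λ² - 34 - 33 = 16 - 67 ≡ 35; y = λ·(34 - 35) - 36 ≡ 3. → (35, 3)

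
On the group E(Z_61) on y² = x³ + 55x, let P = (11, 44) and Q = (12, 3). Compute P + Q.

(11, 17)

(11, 44) + (12, 3). λ = (3 - 44)/(12 - 11) ≡ 20/1 mod 61. 1⁻¹ ≡ 1 (mod 61), so λ ≡ 20.
  x = λ² - 11 - 12 = 400 - 23 ≡ 11; y = λ·(11 - 11) - 44 ≡ 17. → (11, 17)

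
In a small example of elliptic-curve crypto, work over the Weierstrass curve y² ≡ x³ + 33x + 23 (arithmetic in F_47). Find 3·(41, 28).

(6, 25)

Write Q = (41, 28).
Repeated addition: build up to 3Q.
2Q: tangent at (41, 28): λ = (3·41² + 33)/(2·28) ≡ 0/9. 9⁻¹ ≡ 21 (mod 47) since 9·21 = 189 ≡ 1, so λ ≡ 0·21 ≡ 0.
  x = λ² - 41 - 41 = 0 - 82 ≡ 12; y = λ·(41 - 12) - 28 ≡ 19. → (12, 19)
3Q: (12, 19) + (41, 28). λ = (28 - 19)/(41 - 12) ≡ 9/29 mod 47. 29⁻¹ ≡ 13 (mod 47), so λ ≡ 23.
  x = λ² - 12 - 41 = 529 - 53 ≡ 6; y = λ·(12 - 6) - 19 ≡ 25. → (6, 25)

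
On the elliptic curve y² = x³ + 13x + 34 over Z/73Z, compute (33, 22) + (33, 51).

The two points share x = 33 and their y-coordinates satisfy 22 + 51 ≡ 0 (mod 73), so they are inverses. Their sum is O.

O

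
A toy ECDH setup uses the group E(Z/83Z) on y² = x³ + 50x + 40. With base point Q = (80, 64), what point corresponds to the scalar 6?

Double-and-add on 6 = (110)₂. Start with Q = (80, 64) for the leading 1-bit.
double: tangent at (80, 64): λ = (3·80² + 50)/(2·64) ≡ 77/45. 45⁻¹ ≡ 24 (mod 83) since 45·24 = 1080 ≡ 1, so λ ≡ 77·24 ≡ 22.
  x = λ² - 80 - 80 = 484 - 160 ≡ 75; y = λ·(80 - 75) - 64 ≡ 46. → (75, 46)
add Q: (75, 46) + (80, 64). λ = (64 - 46)/(80 - 75) ≡ 18/5 mod 83. 5⁻¹ ≡ 50 (mod 83) since 5·50 = 250 ≡ 1, so λ ≡ 70.
  x = λ² - 75 - 80 = 4900 - 155 ≡ 14; y = λ·(75 - 14) - 46 ≡ 74. → (14, 74)
double: tangent at (14, 74): λ = (3·14² + 50)/(2·74) ≡ 57/65. 65⁻¹ ≡ 23 (mod 83) since 65·23 = 1495 ≡ 1, so λ ≡ 57·23 ≡ 66.
  x = λ² - 14 - 14 = 4356 - 28 ≡ 12; y = λ·(14 - 12) - 74 ≡ 58. → (12, 58)

(12, 58)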